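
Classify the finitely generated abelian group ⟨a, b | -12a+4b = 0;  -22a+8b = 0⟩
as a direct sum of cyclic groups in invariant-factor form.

rank_ℚ(R)=2; free=2−2=0
SNF(R) diag = [2, 4] → torsion [2, 4]

Answer: M ≅ ℤ/2 ⊕ ℤ/4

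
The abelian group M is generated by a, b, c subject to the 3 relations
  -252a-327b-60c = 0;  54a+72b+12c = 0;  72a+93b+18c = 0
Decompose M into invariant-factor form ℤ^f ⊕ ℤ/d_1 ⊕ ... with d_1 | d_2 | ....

Answer: M ≅ ℤ/3 ⊕ ℤ/6 ⊕ ℤ/18

Derivation:
rank_ℚ(R)=3; free=3−3=0
SNF(R) diag = [3, 6, 18] → torsion [3, 6, 18]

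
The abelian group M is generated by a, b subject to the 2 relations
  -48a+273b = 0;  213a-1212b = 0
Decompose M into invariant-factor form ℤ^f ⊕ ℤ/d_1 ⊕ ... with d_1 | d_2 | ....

Answer: M ≅ ℤ/3 ⊕ ℤ/9

Derivation:
rank_ℚ(R)=2; free=2−2=0
SNF(R) diag = [3, 9] → torsion [3, 9]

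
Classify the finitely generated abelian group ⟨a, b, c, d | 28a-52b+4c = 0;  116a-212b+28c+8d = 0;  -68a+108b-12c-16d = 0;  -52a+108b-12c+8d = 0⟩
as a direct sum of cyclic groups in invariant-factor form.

Answer: M ≅ ℤ/4 ⊕ ℤ/8 ⊕ ℤ/8 ⊕ ℤ/16

Derivation:
rank_ℚ(R)=4; free=4−4=0
SNF(R) diag = [4, 8, 8, 16] → torsion [4, 8, 8, 16]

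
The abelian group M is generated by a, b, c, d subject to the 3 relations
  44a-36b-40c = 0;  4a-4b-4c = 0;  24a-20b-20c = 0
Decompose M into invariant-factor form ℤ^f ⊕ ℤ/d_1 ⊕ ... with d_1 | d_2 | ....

Answer: M ≅ ℤ^1 ⊕ ℤ/4 ⊕ ℤ/4 ⊕ ℤ/4

Derivation:
rank_ℚ(R)=3; free=4−3=1
SNF(R) diag = [4, 4, 4] → torsion [4, 4, 4]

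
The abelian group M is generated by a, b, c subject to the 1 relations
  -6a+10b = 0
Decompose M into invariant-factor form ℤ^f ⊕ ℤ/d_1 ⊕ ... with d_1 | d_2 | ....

Answer: M ≅ ℤ^2 ⊕ ℤ/2

Derivation:
rank_ℚ(R)=1; free=3−1=2
SNF(R) diag = [2] → torsion [2]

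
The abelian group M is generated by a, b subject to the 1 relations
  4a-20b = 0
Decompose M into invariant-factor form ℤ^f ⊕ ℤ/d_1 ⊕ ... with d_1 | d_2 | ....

rank_ℚ(R)=1; free=2−1=1
SNF(R) diag = [4] → torsion [4]

Answer: M ≅ ℤ^1 ⊕ ℤ/4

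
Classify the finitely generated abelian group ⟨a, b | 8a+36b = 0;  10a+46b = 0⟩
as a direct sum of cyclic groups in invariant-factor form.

Answer: M ≅ ℤ/2 ⊕ ℤ/4

Derivation:
rank_ℚ(R)=2; free=2−2=0
SNF(R) diag = [2, 4] → torsion [2, 4]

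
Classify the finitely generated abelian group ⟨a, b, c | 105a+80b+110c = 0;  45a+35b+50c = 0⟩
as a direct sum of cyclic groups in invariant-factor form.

Answer: M ≅ ℤ^1 ⊕ ℤ/5 ⊕ ℤ/15

Derivation:
rank_ℚ(R)=2; free=3−2=1
SNF(R) diag = [5, 15] → torsion [5, 15]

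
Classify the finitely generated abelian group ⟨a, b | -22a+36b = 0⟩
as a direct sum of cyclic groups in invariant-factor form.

Answer: M ≅ ℤ^1 ⊕ ℤ/2

Derivation:
rank_ℚ(R)=1; free=2−1=1
SNF(R) diag = [2] → torsion [2]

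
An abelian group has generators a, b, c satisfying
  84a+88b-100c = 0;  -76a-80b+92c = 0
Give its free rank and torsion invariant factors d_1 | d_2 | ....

rank_ℚ(R)=2; free=3−2=1
SNF(R) diag = [4, 8] → torsion [4, 8]

Answer: M ≅ ℤ^1 ⊕ ℤ/4 ⊕ ℤ/8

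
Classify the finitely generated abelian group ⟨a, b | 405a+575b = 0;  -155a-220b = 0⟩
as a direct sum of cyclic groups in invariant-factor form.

Answer: M ≅ ℤ/5 ⊕ ℤ/5

Derivation:
rank_ℚ(R)=2; free=2−2=0
SNF(R) diag = [5, 5] → torsion [5, 5]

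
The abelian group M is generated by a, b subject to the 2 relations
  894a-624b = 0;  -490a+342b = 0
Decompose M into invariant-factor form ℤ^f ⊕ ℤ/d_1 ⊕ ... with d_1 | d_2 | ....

rank_ℚ(R)=2; free=2−2=0
SNF(R) diag = [2, 6] → torsion [2, 6]

Answer: M ≅ ℤ/2 ⊕ ℤ/6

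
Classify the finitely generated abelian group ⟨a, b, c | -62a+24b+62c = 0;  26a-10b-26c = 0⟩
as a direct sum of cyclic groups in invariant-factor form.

rank_ℚ(R)=2; free=3−2=1
SNF(R) diag = [2, 2] → torsion [2, 2]

Answer: M ≅ ℤ^1 ⊕ ℤ/2 ⊕ ℤ/2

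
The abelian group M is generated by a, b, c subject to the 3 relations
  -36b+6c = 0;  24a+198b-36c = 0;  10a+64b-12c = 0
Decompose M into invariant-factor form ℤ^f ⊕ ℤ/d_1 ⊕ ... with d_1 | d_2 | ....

Answer: M ≅ ℤ/2 ⊕ ℤ/6 ⊕ ℤ/6

Derivation:
rank_ℚ(R)=3; free=3−3=0
SNF(R) diag = [2, 6, 6] → torsion [2, 6, 6]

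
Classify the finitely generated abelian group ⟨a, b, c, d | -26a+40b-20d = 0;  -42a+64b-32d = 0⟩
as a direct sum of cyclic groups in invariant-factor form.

rank_ℚ(R)=2; free=4−2=2
SNF(R) diag = [2, 4] → torsion [2, 4]

Answer: M ≅ ℤ^2 ⊕ ℤ/2 ⊕ ℤ/4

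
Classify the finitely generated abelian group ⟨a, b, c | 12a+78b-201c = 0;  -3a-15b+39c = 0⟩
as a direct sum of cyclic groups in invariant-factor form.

Answer: M ≅ ℤ^1 ⊕ ℤ/3 ⊕ ℤ/9

Derivation:
rank_ℚ(R)=2; free=3−2=1
SNF(R) diag = [3, 9] → torsion [3, 9]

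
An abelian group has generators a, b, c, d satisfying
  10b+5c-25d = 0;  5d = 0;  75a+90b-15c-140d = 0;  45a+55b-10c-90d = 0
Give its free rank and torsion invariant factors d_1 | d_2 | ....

rank_ℚ(R)=4; free=4−4=0
SNF(R) diag = [5, 5, 15, 15] → torsion [5, 5, 15, 15]

Answer: M ≅ ℤ/5 ⊕ ℤ/5 ⊕ ℤ/15 ⊕ ℤ/15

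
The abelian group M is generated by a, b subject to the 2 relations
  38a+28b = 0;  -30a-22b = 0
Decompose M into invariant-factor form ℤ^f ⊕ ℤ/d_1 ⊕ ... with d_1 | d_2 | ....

Answer: M ≅ ℤ/2 ⊕ ℤ/2

Derivation:
rank_ℚ(R)=2; free=2−2=0
SNF(R) diag = [2, 2] → torsion [2, 2]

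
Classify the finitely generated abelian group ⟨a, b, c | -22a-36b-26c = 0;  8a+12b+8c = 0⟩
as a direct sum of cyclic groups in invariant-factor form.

rank_ℚ(R)=2; free=3−2=1
SNF(R) diag = [2, 4] → torsion [2, 4]

Answer: M ≅ ℤ^1 ⊕ ℤ/2 ⊕ ℤ/4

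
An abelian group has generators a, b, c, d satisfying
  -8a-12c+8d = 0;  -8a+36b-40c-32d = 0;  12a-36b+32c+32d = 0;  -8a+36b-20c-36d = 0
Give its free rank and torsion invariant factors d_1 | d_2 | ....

Answer: M ≅ ℤ/4 ⊕ ℤ/4 ⊕ ℤ/12 ⊕ ℤ/36

Derivation:
rank_ℚ(R)=4; free=4−4=0
SNF(R) diag = [4, 4, 12, 36] → torsion [4, 4, 12, 36]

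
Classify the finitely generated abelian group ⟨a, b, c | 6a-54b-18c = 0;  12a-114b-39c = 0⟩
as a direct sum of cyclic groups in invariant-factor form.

rank_ℚ(R)=2; free=3−2=1
SNF(R) diag = [3, 6] → torsion [3, 6]

Answer: M ≅ ℤ^1 ⊕ ℤ/3 ⊕ ℤ/6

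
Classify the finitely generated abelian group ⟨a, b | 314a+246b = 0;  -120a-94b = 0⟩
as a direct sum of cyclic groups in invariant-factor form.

rank_ℚ(R)=2; free=2−2=0
SNF(R) diag = [2, 2] → torsion [2, 2]

Answer: M ≅ ℤ/2 ⊕ ℤ/2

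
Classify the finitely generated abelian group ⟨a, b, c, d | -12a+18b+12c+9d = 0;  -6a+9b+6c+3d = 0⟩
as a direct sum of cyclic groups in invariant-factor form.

Answer: M ≅ ℤ^2 ⊕ ℤ/3 ⊕ ℤ/3

Derivation:
rank_ℚ(R)=2; free=4−2=2
SNF(R) diag = [3, 3] → torsion [3, 3]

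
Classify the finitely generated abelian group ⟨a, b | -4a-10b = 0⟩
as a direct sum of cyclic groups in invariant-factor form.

Answer: M ≅ ℤ^1 ⊕ ℤ/2

Derivation:
rank_ℚ(R)=1; free=2−1=1
SNF(R) diag = [2] → torsion [2]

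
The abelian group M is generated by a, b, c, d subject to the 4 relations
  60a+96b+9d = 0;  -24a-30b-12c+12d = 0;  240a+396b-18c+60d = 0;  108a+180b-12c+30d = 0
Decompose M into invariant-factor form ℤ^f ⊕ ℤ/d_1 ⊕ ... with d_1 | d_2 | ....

rank_ℚ(R)=4; free=4−4=0
SNF(R) diag = [3, 6, 6, 12] → torsion [3, 6, 6, 12]

Answer: M ≅ ℤ/3 ⊕ ℤ/6 ⊕ ℤ/6 ⊕ ℤ/12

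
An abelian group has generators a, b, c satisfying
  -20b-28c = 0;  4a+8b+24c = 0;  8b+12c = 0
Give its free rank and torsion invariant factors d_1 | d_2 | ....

rank_ℚ(R)=3; free=3−3=0
SNF(R) diag = [4, 4, 4] → torsion [4, 4, 4]

Answer: M ≅ ℤ/4 ⊕ ℤ/4 ⊕ ℤ/4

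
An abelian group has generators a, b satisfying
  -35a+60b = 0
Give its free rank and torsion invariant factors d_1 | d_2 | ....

rank_ℚ(R)=1; free=2−1=1
SNF(R) diag = [5] → torsion [5]

Answer: M ≅ ℤ^1 ⊕ ℤ/5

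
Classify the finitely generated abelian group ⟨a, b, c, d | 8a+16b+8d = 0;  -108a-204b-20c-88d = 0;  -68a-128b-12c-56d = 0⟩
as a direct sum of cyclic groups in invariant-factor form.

Answer: M ≅ ℤ^1 ⊕ ℤ/4 ⊕ ℤ/4 ⊕ ℤ/8

Derivation:
rank_ℚ(R)=3; free=4−3=1
SNF(R) diag = [4, 4, 8] → torsion [4, 4, 8]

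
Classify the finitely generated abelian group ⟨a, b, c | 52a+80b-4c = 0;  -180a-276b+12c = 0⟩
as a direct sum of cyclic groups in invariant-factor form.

Answer: M ≅ ℤ^1 ⊕ ℤ/4 ⊕ ℤ/12

Derivation:
rank_ℚ(R)=2; free=3−2=1
SNF(R) diag = [4, 12] → torsion [4, 12]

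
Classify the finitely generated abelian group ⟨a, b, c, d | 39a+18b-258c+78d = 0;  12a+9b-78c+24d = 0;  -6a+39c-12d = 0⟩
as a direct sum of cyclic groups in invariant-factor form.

Answer: M ≅ ℤ^1 ⊕ ℤ/3 ⊕ ℤ/9 ⊕ ℤ/9

Derivation:
rank_ℚ(R)=3; free=4−3=1
SNF(R) diag = [3, 9, 9] → torsion [3, 9, 9]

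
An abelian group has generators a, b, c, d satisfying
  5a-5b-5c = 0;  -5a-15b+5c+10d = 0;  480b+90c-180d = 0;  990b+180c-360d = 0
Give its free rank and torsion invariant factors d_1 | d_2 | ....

Answer: M ≅ ℤ/5 ⊕ ℤ/10 ⊕ ℤ/30 ⊕ ℤ/90

Derivation:
rank_ℚ(R)=4; free=4−4=0
SNF(R) diag = [5, 10, 30, 90] → torsion [5, 10, 30, 90]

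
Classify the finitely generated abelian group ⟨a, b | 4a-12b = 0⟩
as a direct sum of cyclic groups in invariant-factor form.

rank_ℚ(R)=1; free=2−1=1
SNF(R) diag = [4] → torsion [4]

Answer: M ≅ ℤ^1 ⊕ ℤ/4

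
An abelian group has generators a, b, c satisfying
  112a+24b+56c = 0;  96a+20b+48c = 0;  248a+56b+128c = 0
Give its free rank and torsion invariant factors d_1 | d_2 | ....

Answer: M ≅ ℤ/4 ⊕ ℤ/8 ⊕ ℤ/8

Derivation:
rank_ℚ(R)=3; free=3−3=0
SNF(R) diag = [4, 8, 8] → torsion [4, 8, 8]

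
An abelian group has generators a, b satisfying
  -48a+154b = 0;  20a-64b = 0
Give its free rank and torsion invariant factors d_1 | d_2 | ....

Answer: M ≅ ℤ/2 ⊕ ℤ/4

Derivation:
rank_ℚ(R)=2; free=2−2=0
SNF(R) diag = [2, 4] → torsion [2, 4]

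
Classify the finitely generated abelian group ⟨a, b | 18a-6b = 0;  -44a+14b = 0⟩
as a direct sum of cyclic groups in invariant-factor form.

rank_ℚ(R)=2; free=2−2=0
SNF(R) diag = [2, 6] → torsion [2, 6]

Answer: M ≅ ℤ/2 ⊕ ℤ/6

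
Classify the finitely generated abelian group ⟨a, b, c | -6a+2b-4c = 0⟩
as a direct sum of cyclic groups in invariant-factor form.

rank_ℚ(R)=1; free=3−1=2
SNF(R) diag = [2] → torsion [2]

Answer: M ≅ ℤ^2 ⊕ ℤ/2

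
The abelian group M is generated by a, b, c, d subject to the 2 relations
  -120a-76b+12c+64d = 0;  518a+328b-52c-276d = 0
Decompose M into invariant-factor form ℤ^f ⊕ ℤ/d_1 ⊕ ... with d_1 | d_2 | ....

rank_ℚ(R)=2; free=4−2=2
SNF(R) diag = [2, 4] → torsion [2, 4]

Answer: M ≅ ℤ^2 ⊕ ℤ/2 ⊕ ℤ/4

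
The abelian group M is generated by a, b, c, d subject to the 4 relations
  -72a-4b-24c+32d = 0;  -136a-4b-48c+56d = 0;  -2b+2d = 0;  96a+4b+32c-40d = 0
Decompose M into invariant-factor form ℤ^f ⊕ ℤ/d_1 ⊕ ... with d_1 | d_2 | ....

rank_ℚ(R)=4; free=4−4=0
SNF(R) diag = [2, 4, 8, 8] → torsion [2, 4, 8, 8]

Answer: M ≅ ℤ/2 ⊕ ℤ/4 ⊕ ℤ/8 ⊕ ℤ/8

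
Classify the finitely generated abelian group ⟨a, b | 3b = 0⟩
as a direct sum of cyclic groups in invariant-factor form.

rank_ℚ(R)=1; free=2−1=1
SNF(R) diag = [3] → torsion [3]

Answer: M ≅ ℤ^1 ⊕ ℤ/3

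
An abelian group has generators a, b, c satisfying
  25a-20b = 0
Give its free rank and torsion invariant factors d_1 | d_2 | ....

Answer: M ≅ ℤ^2 ⊕ ℤ/5

Derivation:
rank_ℚ(R)=1; free=3−1=2
SNF(R) diag = [5] → torsion [5]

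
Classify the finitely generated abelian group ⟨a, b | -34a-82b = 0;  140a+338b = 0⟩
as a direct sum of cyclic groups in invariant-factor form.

rank_ℚ(R)=2; free=2−2=0
SNF(R) diag = [2, 6] → torsion [2, 6]

Answer: M ≅ ℤ/2 ⊕ ℤ/6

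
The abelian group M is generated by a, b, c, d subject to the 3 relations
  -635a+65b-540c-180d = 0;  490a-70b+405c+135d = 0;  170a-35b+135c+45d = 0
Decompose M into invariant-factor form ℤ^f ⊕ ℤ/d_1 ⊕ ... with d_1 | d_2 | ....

Answer: M ≅ ℤ^1 ⊕ ℤ/5 ⊕ ℤ/15 ⊕ ℤ/45

Derivation:
rank_ℚ(R)=3; free=4−3=1
SNF(R) diag = [5, 15, 45] → torsion [5, 15, 45]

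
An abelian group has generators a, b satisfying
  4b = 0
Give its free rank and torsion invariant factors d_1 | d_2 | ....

Answer: M ≅ ℤ^1 ⊕ ℤ/4

Derivation:
rank_ℚ(R)=1; free=2−1=1
SNF(R) diag = [4] → torsion [4]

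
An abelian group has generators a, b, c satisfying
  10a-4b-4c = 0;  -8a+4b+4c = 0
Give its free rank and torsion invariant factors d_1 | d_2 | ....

rank_ℚ(R)=2; free=3−2=1
SNF(R) diag = [2, 4] → torsion [2, 4]

Answer: M ≅ ℤ^1 ⊕ ℤ/2 ⊕ ℤ/4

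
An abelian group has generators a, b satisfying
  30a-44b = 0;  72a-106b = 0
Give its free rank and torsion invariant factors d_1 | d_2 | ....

rank_ℚ(R)=2; free=2−2=0
SNF(R) diag = [2, 6] → torsion [2, 6]

Answer: M ≅ ℤ/2 ⊕ ℤ/6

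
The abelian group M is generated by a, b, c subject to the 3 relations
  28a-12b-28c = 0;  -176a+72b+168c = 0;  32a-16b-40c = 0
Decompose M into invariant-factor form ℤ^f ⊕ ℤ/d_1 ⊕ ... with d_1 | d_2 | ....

rank_ℚ(R)=3; free=3−3=0
SNF(R) diag = [4, 8, 8] → torsion [4, 8, 8]

Answer: M ≅ ℤ/4 ⊕ ℤ/8 ⊕ ℤ/8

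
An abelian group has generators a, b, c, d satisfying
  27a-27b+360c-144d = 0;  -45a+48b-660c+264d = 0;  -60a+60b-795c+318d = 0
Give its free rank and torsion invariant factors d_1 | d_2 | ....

Answer: M ≅ ℤ^1 ⊕ ℤ/3 ⊕ ℤ/3 ⊕ ℤ/9

Derivation:
rank_ℚ(R)=3; free=4−3=1
SNF(R) diag = [3, 3, 9] → torsion [3, 3, 9]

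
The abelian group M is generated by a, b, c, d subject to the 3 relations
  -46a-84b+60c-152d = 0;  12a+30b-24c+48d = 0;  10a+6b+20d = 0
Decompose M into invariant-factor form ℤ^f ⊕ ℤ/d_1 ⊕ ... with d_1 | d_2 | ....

Answer: M ≅ ℤ^1 ⊕ ℤ/2 ⊕ ℤ/6 ⊕ ℤ/12

Derivation:
rank_ℚ(R)=3; free=4−3=1
SNF(R) diag = [2, 6, 12] → torsion [2, 6, 12]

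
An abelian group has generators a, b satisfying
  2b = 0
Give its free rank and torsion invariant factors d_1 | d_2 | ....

rank_ℚ(R)=1; free=2−1=1
SNF(R) diag = [2] → torsion [2]

Answer: M ≅ ℤ^1 ⊕ ℤ/2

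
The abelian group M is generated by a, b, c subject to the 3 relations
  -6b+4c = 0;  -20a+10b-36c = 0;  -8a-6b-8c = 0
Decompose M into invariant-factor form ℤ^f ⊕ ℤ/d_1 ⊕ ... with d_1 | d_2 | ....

rank_ℚ(R)=3; free=3−3=0
SNF(R) diag = [2, 4, 4] → torsion [2, 4, 4]

Answer: M ≅ ℤ/2 ⊕ ℤ/4 ⊕ ℤ/4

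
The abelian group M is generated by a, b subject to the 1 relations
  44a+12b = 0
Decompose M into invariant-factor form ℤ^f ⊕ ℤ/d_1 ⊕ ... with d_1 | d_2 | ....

Answer: M ≅ ℤ^1 ⊕ ℤ/4

Derivation:
rank_ℚ(R)=1; free=2−1=1
SNF(R) diag = [4] → torsion [4]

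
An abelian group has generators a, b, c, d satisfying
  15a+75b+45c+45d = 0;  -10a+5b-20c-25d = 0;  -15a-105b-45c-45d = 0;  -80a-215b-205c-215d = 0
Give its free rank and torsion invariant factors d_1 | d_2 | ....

rank_ℚ(R)=4; free=4−4=0
SNF(R) diag = [5, 15, 15, 30] → torsion [5, 15, 15, 30]

Answer: M ≅ ℤ/5 ⊕ ℤ/15 ⊕ ℤ/15 ⊕ ℤ/30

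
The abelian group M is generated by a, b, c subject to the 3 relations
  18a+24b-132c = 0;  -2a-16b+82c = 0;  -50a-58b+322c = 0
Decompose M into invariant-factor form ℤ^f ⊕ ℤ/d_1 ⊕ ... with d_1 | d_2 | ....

rank_ℚ(R)=3; free=3−3=0
SNF(R) diag = [2, 6, 18] → torsion [2, 6, 18]

Answer: M ≅ ℤ/2 ⊕ ℤ/6 ⊕ ℤ/18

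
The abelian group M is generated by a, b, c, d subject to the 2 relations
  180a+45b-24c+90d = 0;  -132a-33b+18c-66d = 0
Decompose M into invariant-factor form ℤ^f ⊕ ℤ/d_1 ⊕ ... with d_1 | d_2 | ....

Answer: M ≅ ℤ^2 ⊕ ℤ/3 ⊕ ℤ/6

Derivation:
rank_ℚ(R)=2; free=4−2=2
SNF(R) diag = [3, 6] → torsion [3, 6]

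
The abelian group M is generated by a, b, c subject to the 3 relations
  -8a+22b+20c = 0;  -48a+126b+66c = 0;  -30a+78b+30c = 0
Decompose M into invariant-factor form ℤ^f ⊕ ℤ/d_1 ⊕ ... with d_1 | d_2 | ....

Answer: M ≅ ℤ/2 ⊕ ℤ/6 ⊕ ℤ/18

Derivation:
rank_ℚ(R)=3; free=3−3=0
SNF(R) diag = [2, 6, 18] → torsion [2, 6, 18]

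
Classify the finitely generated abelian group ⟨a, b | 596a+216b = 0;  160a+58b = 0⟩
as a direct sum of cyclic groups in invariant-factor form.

rank_ℚ(R)=2; free=2−2=0
SNF(R) diag = [2, 4] → torsion [2, 4]

Answer: M ≅ ℤ/2 ⊕ ℤ/4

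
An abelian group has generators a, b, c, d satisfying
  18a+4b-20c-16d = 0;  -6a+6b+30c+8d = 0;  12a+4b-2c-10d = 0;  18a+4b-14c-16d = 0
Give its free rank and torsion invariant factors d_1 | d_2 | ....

rank_ℚ(R)=4; free=4−4=0
SNF(R) diag = [2, 2, 6, 6] → torsion [2, 2, 6, 6]

Answer: M ≅ ℤ/2 ⊕ ℤ/2 ⊕ ℤ/6 ⊕ ℤ/6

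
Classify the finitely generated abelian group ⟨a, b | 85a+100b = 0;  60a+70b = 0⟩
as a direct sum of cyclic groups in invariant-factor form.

Answer: M ≅ ℤ/5 ⊕ ℤ/10

Derivation:
rank_ℚ(R)=2; free=2−2=0
SNF(R) diag = [5, 10] → torsion [5, 10]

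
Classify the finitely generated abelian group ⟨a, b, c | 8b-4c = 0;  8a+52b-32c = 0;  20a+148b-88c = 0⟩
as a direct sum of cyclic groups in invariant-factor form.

Answer: M ≅ ℤ/4 ⊕ ℤ/4 ⊕ ℤ/4

Derivation:
rank_ℚ(R)=3; free=3−3=0
SNF(R) diag = [4, 4, 4] → torsion [4, 4, 4]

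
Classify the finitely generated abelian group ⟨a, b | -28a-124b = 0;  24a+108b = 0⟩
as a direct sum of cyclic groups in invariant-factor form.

Answer: M ≅ ℤ/4 ⊕ ℤ/12

Derivation:
rank_ℚ(R)=2; free=2−2=0
SNF(R) diag = [4, 12] → torsion [4, 12]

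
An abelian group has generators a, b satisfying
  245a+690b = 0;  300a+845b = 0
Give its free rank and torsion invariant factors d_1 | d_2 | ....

rank_ℚ(R)=2; free=2−2=0
SNF(R) diag = [5, 5] → torsion [5, 5]

Answer: M ≅ ℤ/5 ⊕ ℤ/5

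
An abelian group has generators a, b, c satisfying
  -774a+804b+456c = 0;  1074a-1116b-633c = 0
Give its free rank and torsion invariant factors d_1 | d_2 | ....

Answer: M ≅ ℤ^1 ⊕ ℤ/3 ⊕ ℤ/6

Derivation:
rank_ℚ(R)=2; free=3−2=1
SNF(R) diag = [3, 6] → torsion [3, 6]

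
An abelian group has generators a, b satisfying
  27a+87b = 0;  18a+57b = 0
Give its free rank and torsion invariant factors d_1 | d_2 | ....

rank_ℚ(R)=2; free=2−2=0
SNF(R) diag = [3, 9] → torsion [3, 9]

Answer: M ≅ ℤ/3 ⊕ ℤ/9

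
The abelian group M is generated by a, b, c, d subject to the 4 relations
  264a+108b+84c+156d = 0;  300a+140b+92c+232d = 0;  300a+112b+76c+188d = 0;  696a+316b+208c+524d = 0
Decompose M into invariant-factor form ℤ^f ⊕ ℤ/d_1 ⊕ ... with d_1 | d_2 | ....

rank_ℚ(R)=4; free=4−4=0
SNF(R) diag = [4, 12, 36, 72] → torsion [4, 12, 36, 72]

Answer: M ≅ ℤ/4 ⊕ ℤ/12 ⊕ ℤ/36 ⊕ ℤ/72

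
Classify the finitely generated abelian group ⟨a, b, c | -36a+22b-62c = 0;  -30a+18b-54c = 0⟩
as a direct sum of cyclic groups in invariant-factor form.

rank_ℚ(R)=2; free=3−2=1
SNF(R) diag = [2, 6] → torsion [2, 6]

Answer: M ≅ ℤ^1 ⊕ ℤ/2 ⊕ ℤ/6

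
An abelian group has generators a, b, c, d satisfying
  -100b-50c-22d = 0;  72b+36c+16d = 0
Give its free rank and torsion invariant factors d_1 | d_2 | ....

Answer: M ≅ ℤ^2 ⊕ ℤ/2 ⊕ ℤ/4

Derivation:
rank_ℚ(R)=2; free=4−2=2
SNF(R) diag = [2, 4] → torsion [2, 4]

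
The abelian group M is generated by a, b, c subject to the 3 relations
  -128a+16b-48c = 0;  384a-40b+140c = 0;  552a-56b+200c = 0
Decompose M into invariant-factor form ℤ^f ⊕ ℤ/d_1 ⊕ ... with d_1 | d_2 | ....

rank_ℚ(R)=3; free=3−3=0
SNF(R) diag = [4, 8, 16] → torsion [4, 8, 16]

Answer: M ≅ ℤ/4 ⊕ ℤ/8 ⊕ ℤ/16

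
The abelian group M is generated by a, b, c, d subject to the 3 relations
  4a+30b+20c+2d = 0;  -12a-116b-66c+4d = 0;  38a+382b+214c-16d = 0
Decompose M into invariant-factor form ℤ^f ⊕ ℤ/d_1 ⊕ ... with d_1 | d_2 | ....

rank_ℚ(R)=3; free=4−3=1
SNF(R) diag = [2, 2, 6] → torsion [2, 2, 6]

Answer: M ≅ ℤ^1 ⊕ ℤ/2 ⊕ ℤ/2 ⊕ ℤ/6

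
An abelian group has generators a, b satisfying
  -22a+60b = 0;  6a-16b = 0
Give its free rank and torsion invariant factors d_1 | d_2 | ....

rank_ℚ(R)=2; free=2−2=0
SNF(R) diag = [2, 4] → torsion [2, 4]

Answer: M ≅ ℤ/2 ⊕ ℤ/4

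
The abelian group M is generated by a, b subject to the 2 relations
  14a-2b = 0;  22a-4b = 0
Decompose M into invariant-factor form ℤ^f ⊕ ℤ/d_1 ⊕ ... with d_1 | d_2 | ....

rank_ℚ(R)=2; free=2−2=0
SNF(R) diag = [2, 6] → torsion [2, 6]

Answer: M ≅ ℤ/2 ⊕ ℤ/6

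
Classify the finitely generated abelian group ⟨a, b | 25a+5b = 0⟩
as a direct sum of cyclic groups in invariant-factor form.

rank_ℚ(R)=1; free=2−1=1
SNF(R) diag = [5] → torsion [5]

Answer: M ≅ ℤ^1 ⊕ ℤ/5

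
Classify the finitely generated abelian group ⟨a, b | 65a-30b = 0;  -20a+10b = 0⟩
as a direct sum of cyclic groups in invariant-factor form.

Answer: M ≅ ℤ/5 ⊕ ℤ/10

Derivation:
rank_ℚ(R)=2; free=2−2=0
SNF(R) diag = [5, 10] → torsion [5, 10]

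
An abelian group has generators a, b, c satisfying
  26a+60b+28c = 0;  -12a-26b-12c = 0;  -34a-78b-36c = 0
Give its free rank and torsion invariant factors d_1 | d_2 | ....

Answer: M ≅ ℤ/2 ⊕ ℤ/2 ⊕ ℤ/4

Derivation:
rank_ℚ(R)=3; free=3−3=0
SNF(R) diag = [2, 2, 4] → torsion [2, 2, 4]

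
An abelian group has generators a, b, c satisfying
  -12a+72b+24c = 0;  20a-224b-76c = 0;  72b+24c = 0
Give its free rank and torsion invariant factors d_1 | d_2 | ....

Answer: M ≅ ℤ/4 ⊕ ℤ/12 ⊕ ℤ/24

Derivation:
rank_ℚ(R)=3; free=3−3=0
SNF(R) diag = [4, 12, 24] → torsion [4, 12, 24]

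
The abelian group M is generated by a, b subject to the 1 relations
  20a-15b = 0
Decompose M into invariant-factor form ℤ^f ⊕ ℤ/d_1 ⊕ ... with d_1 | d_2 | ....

Answer: M ≅ ℤ^1 ⊕ ℤ/5

Derivation:
rank_ℚ(R)=1; free=2−1=1
SNF(R) diag = [5] → torsion [5]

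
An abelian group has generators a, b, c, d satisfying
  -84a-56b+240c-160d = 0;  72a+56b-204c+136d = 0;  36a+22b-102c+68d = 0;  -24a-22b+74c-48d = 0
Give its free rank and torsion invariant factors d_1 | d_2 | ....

rank_ℚ(R)=4; free=4−4=0
SNF(R) diag = [2, 4, 12, 12] → torsion [2, 4, 12, 12]

Answer: M ≅ ℤ/2 ⊕ ℤ/4 ⊕ ℤ/12 ⊕ ℤ/12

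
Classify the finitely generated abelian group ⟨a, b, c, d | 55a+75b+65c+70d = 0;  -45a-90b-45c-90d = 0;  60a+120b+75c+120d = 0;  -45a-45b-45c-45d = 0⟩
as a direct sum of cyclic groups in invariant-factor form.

Answer: M ≅ ℤ/5 ⊕ ℤ/15 ⊕ ℤ/45 ⊕ ℤ/45

Derivation:
rank_ℚ(R)=4; free=4−4=0
SNF(R) diag = [5, 15, 45, 45] → torsion [5, 15, 45, 45]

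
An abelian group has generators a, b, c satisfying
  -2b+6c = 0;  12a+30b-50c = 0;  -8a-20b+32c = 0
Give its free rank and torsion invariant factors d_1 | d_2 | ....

rank_ℚ(R)=3; free=3−3=0
SNF(R) diag = [2, 4, 4] → torsion [2, 4, 4]

Answer: M ≅ ℤ/2 ⊕ ℤ/4 ⊕ ℤ/4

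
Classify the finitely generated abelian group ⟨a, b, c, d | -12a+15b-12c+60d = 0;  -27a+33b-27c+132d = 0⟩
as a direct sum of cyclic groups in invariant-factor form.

rank_ℚ(R)=2; free=4−2=2
SNF(R) diag = [3, 3] → torsion [3, 3]

Answer: M ≅ ℤ^2 ⊕ ℤ/3 ⊕ ℤ/3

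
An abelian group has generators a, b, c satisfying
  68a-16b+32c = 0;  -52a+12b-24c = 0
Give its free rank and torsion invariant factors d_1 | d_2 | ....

Answer: M ≅ ℤ^1 ⊕ ℤ/4 ⊕ ℤ/4

Derivation:
rank_ℚ(R)=2; free=3−2=1
SNF(R) diag = [4, 4] → torsion [4, 4]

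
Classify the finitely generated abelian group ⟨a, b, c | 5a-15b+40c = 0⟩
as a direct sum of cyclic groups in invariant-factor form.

Answer: M ≅ ℤ^2 ⊕ ℤ/5

Derivation:
rank_ℚ(R)=1; free=3−1=2
SNF(R) diag = [5] → torsion [5]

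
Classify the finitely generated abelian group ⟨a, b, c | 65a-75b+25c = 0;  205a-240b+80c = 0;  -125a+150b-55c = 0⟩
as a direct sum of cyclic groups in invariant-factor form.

Answer: M ≅ ℤ/5 ⊕ ℤ/15 ⊕ ℤ/15

Derivation:
rank_ℚ(R)=3; free=3−3=0
SNF(R) diag = [5, 15, 15] → torsion [5, 15, 15]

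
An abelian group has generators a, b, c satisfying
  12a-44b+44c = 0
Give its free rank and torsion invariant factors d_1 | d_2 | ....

rank_ℚ(R)=1; free=3−1=2
SNF(R) diag = [4] → torsion [4]

Answer: M ≅ ℤ^2 ⊕ ℤ/4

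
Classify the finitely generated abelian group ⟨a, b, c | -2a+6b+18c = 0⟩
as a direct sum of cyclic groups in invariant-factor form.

rank_ℚ(R)=1; free=3−1=2
SNF(R) diag = [2] → torsion [2]

Answer: M ≅ ℤ^2 ⊕ ℤ/2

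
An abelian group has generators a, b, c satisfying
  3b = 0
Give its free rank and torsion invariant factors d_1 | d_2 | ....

rank_ℚ(R)=1; free=3−1=2
SNF(R) diag = [3] → torsion [3]

Answer: M ≅ ℤ^2 ⊕ ℤ/3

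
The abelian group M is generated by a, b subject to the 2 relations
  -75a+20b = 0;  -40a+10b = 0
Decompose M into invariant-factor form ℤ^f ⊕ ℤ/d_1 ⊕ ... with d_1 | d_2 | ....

rank_ℚ(R)=2; free=2−2=0
SNF(R) diag = [5, 10] → torsion [5, 10]

Answer: M ≅ ℤ/5 ⊕ ℤ/10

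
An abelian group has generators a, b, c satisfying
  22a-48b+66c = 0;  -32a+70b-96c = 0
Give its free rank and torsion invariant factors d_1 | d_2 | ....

Answer: M ≅ ℤ^1 ⊕ ℤ/2 ⊕ ℤ/2

Derivation:
rank_ℚ(R)=2; free=3−2=1
SNF(R) diag = [2, 2] → torsion [2, 2]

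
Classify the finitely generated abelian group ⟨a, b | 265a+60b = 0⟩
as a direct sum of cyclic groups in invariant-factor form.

Answer: M ≅ ℤ^1 ⊕ ℤ/5

Derivation:
rank_ℚ(R)=1; free=2−1=1
SNF(R) diag = [5] → torsion [5]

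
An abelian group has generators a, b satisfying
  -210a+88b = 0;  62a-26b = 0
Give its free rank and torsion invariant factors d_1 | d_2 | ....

Answer: M ≅ ℤ/2 ⊕ ℤ/2

Derivation:
rank_ℚ(R)=2; free=2−2=0
SNF(R) diag = [2, 2] → torsion [2, 2]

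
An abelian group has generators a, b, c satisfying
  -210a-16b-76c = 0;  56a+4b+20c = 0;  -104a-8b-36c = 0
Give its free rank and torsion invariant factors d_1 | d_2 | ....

Answer: M ≅ ℤ/2 ⊕ ℤ/4 ⊕ ℤ/12

Derivation:
rank_ℚ(R)=3; free=3−3=0
SNF(R) diag = [2, 4, 12] → torsion [2, 4, 12]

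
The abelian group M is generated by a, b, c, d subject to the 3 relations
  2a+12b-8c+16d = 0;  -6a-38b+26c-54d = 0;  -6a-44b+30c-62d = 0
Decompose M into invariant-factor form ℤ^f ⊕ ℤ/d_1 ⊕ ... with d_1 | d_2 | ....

rank_ℚ(R)=3; free=4−3=1
SNF(R) diag = [2, 2, 2] → torsion [2, 2, 2]

Answer: M ≅ ℤ^1 ⊕ ℤ/2 ⊕ ℤ/2 ⊕ ℤ/2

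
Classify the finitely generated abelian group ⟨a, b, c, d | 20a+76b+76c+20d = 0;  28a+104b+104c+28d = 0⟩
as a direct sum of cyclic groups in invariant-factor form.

Answer: M ≅ ℤ^2 ⊕ ℤ/4 ⊕ ℤ/12

Derivation:
rank_ℚ(R)=2; free=4−2=2
SNF(R) diag = [4, 12] → torsion [4, 12]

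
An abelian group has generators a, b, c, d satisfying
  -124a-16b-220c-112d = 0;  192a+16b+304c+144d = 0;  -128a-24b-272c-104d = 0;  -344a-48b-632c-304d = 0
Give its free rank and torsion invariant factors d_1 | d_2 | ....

rank_ℚ(R)=4; free=4−4=0
SNF(R) diag = [4, 8, 16, 32] → torsion [4, 8, 16, 32]

Answer: M ≅ ℤ/4 ⊕ ℤ/8 ⊕ ℤ/16 ⊕ ℤ/32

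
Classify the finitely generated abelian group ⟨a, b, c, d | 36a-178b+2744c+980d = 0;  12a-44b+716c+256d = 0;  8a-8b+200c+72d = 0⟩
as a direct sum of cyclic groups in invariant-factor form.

rank_ℚ(R)=3; free=4−3=1
SNF(R) diag = [2, 4, 8] → torsion [2, 4, 8]

Answer: M ≅ ℤ^1 ⊕ ℤ/2 ⊕ ℤ/4 ⊕ ℤ/8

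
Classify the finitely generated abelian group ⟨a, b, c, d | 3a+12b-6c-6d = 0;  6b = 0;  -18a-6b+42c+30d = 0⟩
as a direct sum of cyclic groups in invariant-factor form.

Answer: M ≅ ℤ^1 ⊕ ℤ/3 ⊕ ℤ/6 ⊕ ℤ/6

Derivation:
rank_ℚ(R)=3; free=4−3=1
SNF(R) diag = [3, 6, 6] → torsion [3, 6, 6]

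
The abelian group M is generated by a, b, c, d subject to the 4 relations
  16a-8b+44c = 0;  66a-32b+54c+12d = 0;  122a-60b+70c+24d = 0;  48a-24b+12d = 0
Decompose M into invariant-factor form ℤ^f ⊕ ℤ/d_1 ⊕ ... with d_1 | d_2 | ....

Answer: M ≅ ℤ/2 ⊕ ℤ/4 ⊕ ℤ/12 ⊕ ℤ/12

Derivation:
rank_ℚ(R)=4; free=4−4=0
SNF(R) diag = [2, 4, 12, 12] → torsion [2, 4, 12, 12]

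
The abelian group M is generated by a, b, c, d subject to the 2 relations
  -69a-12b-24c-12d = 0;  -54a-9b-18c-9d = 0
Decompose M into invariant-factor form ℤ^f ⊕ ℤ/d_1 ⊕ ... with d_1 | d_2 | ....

rank_ℚ(R)=2; free=4−2=2
SNF(R) diag = [3, 9] → torsion [3, 9]

Answer: M ≅ ℤ^2 ⊕ ℤ/3 ⊕ ℤ/9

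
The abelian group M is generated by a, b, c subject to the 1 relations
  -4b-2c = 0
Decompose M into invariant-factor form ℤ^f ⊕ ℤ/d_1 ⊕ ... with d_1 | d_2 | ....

Answer: M ≅ ℤ^2 ⊕ ℤ/2

Derivation:
rank_ℚ(R)=1; free=3−1=2
SNF(R) diag = [2] → torsion [2]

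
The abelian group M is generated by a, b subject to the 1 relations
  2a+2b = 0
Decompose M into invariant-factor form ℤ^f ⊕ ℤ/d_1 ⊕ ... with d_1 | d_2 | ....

Answer: M ≅ ℤ^1 ⊕ ℤ/2

Derivation:
rank_ℚ(R)=1; free=2−1=1
SNF(R) diag = [2] → torsion [2]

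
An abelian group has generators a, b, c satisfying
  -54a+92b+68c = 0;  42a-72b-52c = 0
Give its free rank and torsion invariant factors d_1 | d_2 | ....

Answer: M ≅ ℤ^1 ⊕ ℤ/2 ⊕ ℤ/4

Derivation:
rank_ℚ(R)=2; free=3−2=1
SNF(R) diag = [2, 4] → torsion [2, 4]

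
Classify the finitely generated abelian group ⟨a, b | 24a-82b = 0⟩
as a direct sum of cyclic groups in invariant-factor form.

rank_ℚ(R)=1; free=2−1=1
SNF(R) diag = [2] → torsion [2]

Answer: M ≅ ℤ^1 ⊕ ℤ/2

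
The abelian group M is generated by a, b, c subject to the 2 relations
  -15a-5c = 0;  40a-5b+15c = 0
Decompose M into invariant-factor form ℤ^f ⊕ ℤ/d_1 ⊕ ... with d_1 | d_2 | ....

Answer: M ≅ ℤ^1 ⊕ ℤ/5 ⊕ ℤ/5

Derivation:
rank_ℚ(R)=2; free=3−2=1
SNF(R) diag = [5, 5] → torsion [5, 5]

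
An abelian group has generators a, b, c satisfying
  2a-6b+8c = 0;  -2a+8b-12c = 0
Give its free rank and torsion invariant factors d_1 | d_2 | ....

Answer: M ≅ ℤ^1 ⊕ ℤ/2 ⊕ ℤ/2

Derivation:
rank_ℚ(R)=2; free=3−2=1
SNF(R) diag = [2, 2] → torsion [2, 2]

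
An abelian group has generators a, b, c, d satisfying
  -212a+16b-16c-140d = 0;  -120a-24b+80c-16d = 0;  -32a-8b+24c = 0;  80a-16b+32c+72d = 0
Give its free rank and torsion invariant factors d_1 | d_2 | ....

rank_ℚ(R)=4; free=4−4=0
SNF(R) diag = [4, 8, 8, 24] → torsion [4, 8, 8, 24]

Answer: M ≅ ℤ/4 ⊕ ℤ/8 ⊕ ℤ/8 ⊕ ℤ/24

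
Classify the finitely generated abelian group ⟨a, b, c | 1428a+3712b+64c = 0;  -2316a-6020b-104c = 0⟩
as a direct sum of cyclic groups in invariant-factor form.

rank_ℚ(R)=2; free=3−2=1
SNF(R) diag = [4, 12] → torsion [4, 12]

Answer: M ≅ ℤ^1 ⊕ ℤ/4 ⊕ ℤ/12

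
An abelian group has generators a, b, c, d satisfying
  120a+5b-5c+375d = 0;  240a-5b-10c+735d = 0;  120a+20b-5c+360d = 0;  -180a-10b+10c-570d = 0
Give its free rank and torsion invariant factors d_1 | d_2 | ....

Answer: M ≅ ℤ/5 ⊕ ℤ/15 ⊕ ℤ/30 ⊕ ℤ/60

Derivation:
rank_ℚ(R)=4; free=4−4=0
SNF(R) diag = [5, 15, 30, 60] → torsion [5, 15, 30, 60]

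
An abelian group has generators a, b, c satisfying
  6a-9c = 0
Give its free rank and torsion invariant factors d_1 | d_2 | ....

Answer: M ≅ ℤ^2 ⊕ ℤ/3

Derivation:
rank_ℚ(R)=1; free=3−1=2
SNF(R) diag = [3] → torsion [3]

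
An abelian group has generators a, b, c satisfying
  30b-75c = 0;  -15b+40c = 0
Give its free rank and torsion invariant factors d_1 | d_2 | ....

rank_ℚ(R)=2; free=3−2=1
SNF(R) diag = [5, 15] → torsion [5, 15]

Answer: M ≅ ℤ^1 ⊕ ℤ/5 ⊕ ℤ/15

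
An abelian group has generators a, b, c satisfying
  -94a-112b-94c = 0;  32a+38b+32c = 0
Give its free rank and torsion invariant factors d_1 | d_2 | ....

Answer: M ≅ ℤ^1 ⊕ ℤ/2 ⊕ ℤ/6

Derivation:
rank_ℚ(R)=2; free=3−2=1
SNF(R) diag = [2, 6] → torsion [2, 6]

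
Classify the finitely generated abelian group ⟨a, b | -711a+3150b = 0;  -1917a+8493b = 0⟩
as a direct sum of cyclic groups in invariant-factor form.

Answer: M ≅ ℤ/3 ⊕ ℤ/9

Derivation:
rank_ℚ(R)=2; free=2−2=0
SNF(R) diag = [3, 9] → torsion [3, 9]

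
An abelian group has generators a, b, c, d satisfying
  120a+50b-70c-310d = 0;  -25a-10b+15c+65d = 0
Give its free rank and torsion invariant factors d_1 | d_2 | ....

Answer: M ≅ ℤ^2 ⊕ ℤ/5 ⊕ ℤ/10

Derivation:
rank_ℚ(R)=2; free=4−2=2
SNF(R) diag = [5, 10] → torsion [5, 10]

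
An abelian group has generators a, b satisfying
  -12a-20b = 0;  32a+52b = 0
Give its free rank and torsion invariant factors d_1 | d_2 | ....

Answer: M ≅ ℤ/4 ⊕ ℤ/4

Derivation:
rank_ℚ(R)=2; free=2−2=0
SNF(R) diag = [4, 4] → torsion [4, 4]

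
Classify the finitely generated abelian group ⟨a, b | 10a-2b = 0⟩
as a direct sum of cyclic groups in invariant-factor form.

Answer: M ≅ ℤ^1 ⊕ ℤ/2

Derivation:
rank_ℚ(R)=1; free=2−1=1
SNF(R) diag = [2] → torsion [2]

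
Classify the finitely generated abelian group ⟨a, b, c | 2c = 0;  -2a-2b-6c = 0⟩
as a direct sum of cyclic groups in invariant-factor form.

rank_ℚ(R)=2; free=3−2=1
SNF(R) diag = [2, 2] → torsion [2, 2]

Answer: M ≅ ℤ^1 ⊕ ℤ/2 ⊕ ℤ/2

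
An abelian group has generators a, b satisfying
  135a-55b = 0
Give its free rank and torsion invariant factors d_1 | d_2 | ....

rank_ℚ(R)=1; free=2−1=1
SNF(R) diag = [5] → torsion [5]

Answer: M ≅ ℤ^1 ⊕ ℤ/5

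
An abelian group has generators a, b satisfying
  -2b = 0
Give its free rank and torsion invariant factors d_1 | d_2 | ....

rank_ℚ(R)=1; free=2−1=1
SNF(R) diag = [2] → torsion [2]

Answer: M ≅ ℤ^1 ⊕ ℤ/2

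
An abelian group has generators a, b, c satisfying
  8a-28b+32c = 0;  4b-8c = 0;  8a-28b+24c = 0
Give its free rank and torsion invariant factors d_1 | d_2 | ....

rank_ℚ(R)=3; free=3−3=0
SNF(R) diag = [4, 8, 8] → torsion [4, 8, 8]

Answer: M ≅ ℤ/4 ⊕ ℤ/8 ⊕ ℤ/8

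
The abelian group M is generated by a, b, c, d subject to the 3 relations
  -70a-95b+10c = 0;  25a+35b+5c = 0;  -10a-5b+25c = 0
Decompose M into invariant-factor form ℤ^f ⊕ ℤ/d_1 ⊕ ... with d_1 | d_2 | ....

Answer: M ≅ ℤ^1 ⊕ ℤ/5 ⊕ ℤ/15 ⊕ ℤ/45

Derivation:
rank_ℚ(R)=3; free=4−3=1
SNF(R) diag = [5, 15, 45] → torsion [5, 15, 45]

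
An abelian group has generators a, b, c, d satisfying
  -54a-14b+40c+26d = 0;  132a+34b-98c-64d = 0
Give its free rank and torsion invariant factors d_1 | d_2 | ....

rank_ℚ(R)=2; free=4−2=2
SNF(R) diag = [2, 6] → torsion [2, 6]

Answer: M ≅ ℤ^2 ⊕ ℤ/2 ⊕ ℤ/6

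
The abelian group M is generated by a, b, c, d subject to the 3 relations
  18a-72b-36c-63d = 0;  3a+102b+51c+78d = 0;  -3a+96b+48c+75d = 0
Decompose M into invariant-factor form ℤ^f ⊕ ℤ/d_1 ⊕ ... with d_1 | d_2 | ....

Answer: M ≅ ℤ^1 ⊕ ℤ/3 ⊕ ℤ/9 ⊕ ℤ/27

Derivation:
rank_ℚ(R)=3; free=4−3=1
SNF(R) diag = [3, 9, 27] → torsion [3, 9, 27]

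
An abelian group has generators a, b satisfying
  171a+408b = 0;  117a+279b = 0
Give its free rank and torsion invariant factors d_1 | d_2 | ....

Answer: M ≅ ℤ/3 ⊕ ℤ/9

Derivation:
rank_ℚ(R)=2; free=2−2=0
SNF(R) diag = [3, 9] → torsion [3, 9]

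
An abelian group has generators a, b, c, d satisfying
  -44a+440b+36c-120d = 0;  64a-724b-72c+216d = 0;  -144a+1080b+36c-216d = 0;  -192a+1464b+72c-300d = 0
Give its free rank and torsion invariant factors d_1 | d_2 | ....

Answer: M ≅ ℤ/4 ⊕ ℤ/12 ⊕ ℤ/36 ⊕ ℤ/36

Derivation:
rank_ℚ(R)=4; free=4−4=0
SNF(R) diag = [4, 12, 36, 36] → torsion [4, 12, 36, 36]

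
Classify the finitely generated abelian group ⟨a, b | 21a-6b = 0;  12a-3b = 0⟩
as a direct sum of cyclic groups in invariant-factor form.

Answer: M ≅ ℤ/3 ⊕ ℤ/3

Derivation:
rank_ℚ(R)=2; free=2−2=0
SNF(R) diag = [3, 3] → torsion [3, 3]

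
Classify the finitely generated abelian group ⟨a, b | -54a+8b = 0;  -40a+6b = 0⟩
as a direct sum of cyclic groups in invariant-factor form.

rank_ℚ(R)=2; free=2−2=0
SNF(R) diag = [2, 2] → torsion [2, 2]

Answer: M ≅ ℤ/2 ⊕ ℤ/2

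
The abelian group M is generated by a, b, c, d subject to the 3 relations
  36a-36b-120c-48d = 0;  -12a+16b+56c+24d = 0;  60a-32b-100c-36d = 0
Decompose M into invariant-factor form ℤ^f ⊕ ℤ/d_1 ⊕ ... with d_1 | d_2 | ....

Answer: M ≅ ℤ^1 ⊕ ℤ/4 ⊕ ℤ/12 ⊕ ℤ/36

Derivation:
rank_ℚ(R)=3; free=4−3=1
SNF(R) diag = [4, 12, 36] → torsion [4, 12, 36]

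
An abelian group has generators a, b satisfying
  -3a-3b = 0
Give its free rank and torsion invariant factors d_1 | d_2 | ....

Answer: M ≅ ℤ^1 ⊕ ℤ/3

Derivation:
rank_ℚ(R)=1; free=2−1=1
SNF(R) diag = [3] → torsion [3]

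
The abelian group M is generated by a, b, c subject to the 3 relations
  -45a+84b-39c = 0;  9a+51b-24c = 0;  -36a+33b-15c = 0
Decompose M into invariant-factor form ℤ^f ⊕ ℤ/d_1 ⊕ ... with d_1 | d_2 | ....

Answer: M ≅ ℤ/3 ⊕ ℤ/9 ⊕ ℤ/18

Derivation:
rank_ℚ(R)=3; free=3−3=0
SNF(R) diag = [3, 9, 18] → torsion [3, 9, 18]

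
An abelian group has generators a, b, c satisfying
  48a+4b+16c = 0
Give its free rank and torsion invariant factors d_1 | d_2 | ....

Answer: M ≅ ℤ^2 ⊕ ℤ/4

Derivation:
rank_ℚ(R)=1; free=3−1=2
SNF(R) diag = [4] → torsion [4]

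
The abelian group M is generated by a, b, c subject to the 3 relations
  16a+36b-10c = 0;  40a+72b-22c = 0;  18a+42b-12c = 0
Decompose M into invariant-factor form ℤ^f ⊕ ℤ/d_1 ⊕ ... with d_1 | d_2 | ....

rank_ℚ(R)=3; free=3−3=0
SNF(R) diag = [2, 6, 12] → torsion [2, 6, 12]

Answer: M ≅ ℤ/2 ⊕ ℤ/6 ⊕ ℤ/12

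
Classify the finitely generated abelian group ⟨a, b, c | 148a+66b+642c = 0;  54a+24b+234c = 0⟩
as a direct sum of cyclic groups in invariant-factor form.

rank_ℚ(R)=2; free=3−2=1
SNF(R) diag = [2, 6] → torsion [2, 6]

Answer: M ≅ ℤ^1 ⊕ ℤ/2 ⊕ ℤ/6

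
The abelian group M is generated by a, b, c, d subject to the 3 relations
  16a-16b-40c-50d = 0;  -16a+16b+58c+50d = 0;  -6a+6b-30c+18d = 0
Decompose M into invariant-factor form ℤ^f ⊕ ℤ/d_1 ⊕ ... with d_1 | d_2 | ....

Answer: M ≅ ℤ^1 ⊕ ℤ/2 ⊕ ℤ/6 ⊕ ℤ/18

Derivation:
rank_ℚ(R)=3; free=4−3=1
SNF(R) diag = [2, 6, 18] → torsion [2, 6, 18]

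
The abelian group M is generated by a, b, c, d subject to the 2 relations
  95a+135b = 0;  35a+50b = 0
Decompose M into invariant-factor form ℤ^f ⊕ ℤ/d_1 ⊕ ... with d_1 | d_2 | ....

Answer: M ≅ ℤ^2 ⊕ ℤ/5 ⊕ ℤ/5

Derivation:
rank_ℚ(R)=2; free=4−2=2
SNF(R) diag = [5, 5] → torsion [5, 5]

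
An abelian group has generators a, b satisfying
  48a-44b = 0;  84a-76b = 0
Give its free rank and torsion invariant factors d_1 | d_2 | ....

Answer: M ≅ ℤ/4 ⊕ ℤ/12

Derivation:
rank_ℚ(R)=2; free=2−2=0
SNF(R) diag = [4, 12] → torsion [4, 12]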